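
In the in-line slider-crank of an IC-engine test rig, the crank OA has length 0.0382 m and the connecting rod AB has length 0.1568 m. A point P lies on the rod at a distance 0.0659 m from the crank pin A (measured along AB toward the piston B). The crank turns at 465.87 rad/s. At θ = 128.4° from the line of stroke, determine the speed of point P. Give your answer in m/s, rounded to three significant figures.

14.5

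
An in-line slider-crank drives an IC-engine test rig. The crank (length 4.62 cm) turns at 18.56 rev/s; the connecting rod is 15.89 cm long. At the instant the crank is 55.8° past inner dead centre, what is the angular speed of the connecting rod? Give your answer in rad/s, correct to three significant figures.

19.6

ω = 116.6 rad/s (converted from 18.56 rev/s).
The rod makes angle φ with the slider axis where L sinφ = r sinθ; differentiating, L cosφ·φ̇ = r ω cosθ.
L cosφ = √(L² − r² sin²θ) = 0.15424 m.
|ω_rod| = r ω |cosθ| / √(L² − r² sin²θ) = 0.0462·116.6·0.56208/0.15424 = 19.634 rad/s.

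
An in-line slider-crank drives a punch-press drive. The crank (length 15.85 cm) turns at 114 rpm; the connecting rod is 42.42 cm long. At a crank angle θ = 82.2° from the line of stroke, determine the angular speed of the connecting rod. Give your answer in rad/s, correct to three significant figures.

0.652

ω = 11.94 rad/s (converted from 114 rpm).
The rod makes angle φ with the slider axis where L sinφ = r sinθ; differentiating, L cosφ·φ̇ = r ω cosθ.
L cosφ = √(L² − r² sin²θ) = 0.39406 m.
|ω_rod| = r ω |cosθ| / √(L² − r² sin²θ) = 0.1585·11.94·0.13572/0.39406 = 0.65167 rad/s.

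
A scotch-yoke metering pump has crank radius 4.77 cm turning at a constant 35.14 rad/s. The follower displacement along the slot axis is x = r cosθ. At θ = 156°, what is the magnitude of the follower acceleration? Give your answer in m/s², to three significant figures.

ω = 35.14 rad/s
x = r cosθ ⇒ ẍ = −rω² cosθ (ω constant).
|a| = rω²|cosθ| = 0.0477·(35.14)²·|cos 156°| = 53.809 m/s².

53.8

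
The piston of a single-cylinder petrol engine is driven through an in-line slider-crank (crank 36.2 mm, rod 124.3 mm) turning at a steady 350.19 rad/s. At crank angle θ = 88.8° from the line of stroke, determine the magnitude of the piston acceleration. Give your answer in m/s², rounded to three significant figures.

ω = 350.2 rad/s
x(θ) = r cosθ + √(L² − r² sin²θ); with ω constant, a = ω²·d²x/dθ².
d²x/dθ² = −r cosθ − r²(cos2θ)/√u − r⁴ sin²2θ/(4u^{3/2}),  u = L² − r² sin²θ = 0.0141406 m².
Substituting r = 0.0362 m, L = 0.1243 m, θ = 88.8°: d²x/dθ² = +0.010252 m.
a = ω²·d²x/dθ² = (350.2)²·(+0.010252) = +1257.2 m/s²;  |a| = 1257.2 m/s².

1260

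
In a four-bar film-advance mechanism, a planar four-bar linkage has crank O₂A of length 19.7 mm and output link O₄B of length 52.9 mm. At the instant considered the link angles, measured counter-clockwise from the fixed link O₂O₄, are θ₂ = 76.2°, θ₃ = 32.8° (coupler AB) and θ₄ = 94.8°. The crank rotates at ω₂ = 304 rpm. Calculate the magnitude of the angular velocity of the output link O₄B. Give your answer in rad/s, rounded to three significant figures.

ω₂ = 31.83 rad/s (from 304 rpm).
Differentiating the loop-closure r₂e^{iθ₂}+r₃e^{iθ₃}=r₁+r₄e^{iθ₄} gives r₂ω₂e^{iθ₂}+r₃ω₃e^{iθ₃}=r₄ω₄e^{iθ₄}.
Eliminating the other unknown: ω₄ = r₂ω₂ sin(θ₂−θ₃) / [r₄ sin(θ₄−θ₃)].
Numerator sine = +0.68709; denominator sine = +0.88295.
Result = 0.0197·31.83·(+0.68709) / (0.0529·(+0.88295)) = +9.2255 rad/s; magnitude 9.2255 rad/s.

9.23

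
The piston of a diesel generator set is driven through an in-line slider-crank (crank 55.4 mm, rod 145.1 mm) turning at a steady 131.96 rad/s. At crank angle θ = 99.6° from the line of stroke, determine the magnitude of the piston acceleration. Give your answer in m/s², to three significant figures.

535

ω = 132 rad/s
x(θ) = r cosθ + √(L² − r² sin²θ); with ω constant, a = ω²·d²x/dθ².
d²x/dθ² = −r cosθ − r²(cos2θ)/√u − r⁴ sin²2θ/(4u^{3/2}),  u = L² − r² sin²θ = 0.0180702 m².
Substituting r = 0.0554 m, L = 0.1451 m, θ = 99.6°: d²x/dθ² = +0.030696 m.
a = ω²·d²x/dθ² = (132)²·(+0.030696) = +534.52 m/s²;  |a| = 534.52 m/s².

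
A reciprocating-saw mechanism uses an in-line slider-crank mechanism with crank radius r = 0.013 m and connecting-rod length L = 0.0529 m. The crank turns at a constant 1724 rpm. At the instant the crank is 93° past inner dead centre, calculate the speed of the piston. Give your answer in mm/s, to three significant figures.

2310

ω = 2π·1724/60 = 180.5 rad/s
For an in-line slider-crank, x = r cosθ + √(L² − r² sin²θ), so v = −rω sinθ·[1 + r cosθ/√(L² − r² sin²θ)].
With r = 0.013 m, L = 0.0529 m, θ = 93°: √(L² − r² sin²θ) = 0.051282 m.
v = −0.013·180.5·0.99863·[1 + 0.013·-0.05234/0.051282] = -2.3127 m/s.
|v| = 2.3127 m/s = 2312.7 mm/s.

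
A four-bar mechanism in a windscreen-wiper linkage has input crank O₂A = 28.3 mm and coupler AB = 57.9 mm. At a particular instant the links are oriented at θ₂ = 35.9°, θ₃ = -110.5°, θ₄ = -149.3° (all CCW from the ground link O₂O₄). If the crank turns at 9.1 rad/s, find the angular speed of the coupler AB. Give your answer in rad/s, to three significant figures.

0.643

ω₂ = 9.1 rad/s
Differentiating the loop-closure r₂e^{iθ₂}+r₃e^{iθ₃}=r₁+r₄e^{iθ₄} gives r₂ω₂e^{iθ₂}+r₃ω₃e^{iθ₃}=r₄ω₄e^{iθ₄}.
Eliminating the other unknown: ω₃ = r₂ω₂ sin(θ₄−θ₂) / [r₃ sin(θ₃−θ₄)].
Numerator sine = +0.09063; denominator sine = +0.62660.
Result = 0.0283·9.1·(+0.09063) / (0.0579·(+0.62660)) = +0.64334 rad/s; magnitude 0.64334 rad/s.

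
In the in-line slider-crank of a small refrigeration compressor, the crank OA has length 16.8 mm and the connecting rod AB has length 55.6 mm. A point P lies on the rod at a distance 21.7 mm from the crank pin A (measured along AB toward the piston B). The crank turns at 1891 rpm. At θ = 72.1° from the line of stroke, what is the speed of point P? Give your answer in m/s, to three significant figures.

3.34

ω = 198 rad/s.  Crank-pin speed |V_A| = rω = 3.3268 m/s, perpendicular to OA.
Rod angle: sinφ = −(r/L) sinθ ⇒ φ = -16.710°; ω_rod = −rω cosθ/√(L²−r²sin²θ) = -19.202 rad/s.
V_P = V_A + ω_rod × AP, with AP = 0.0217 m along the rod.
Components: V_Px = −rω sinθ − a·ω_rod·sinφ = -3.2856 m/s;  V_Py = rω cosθ + a·ω_rod·cosφ = +0.62344 m/s.
|V_P| = √(V_Px² + V_Py²) = 3.3442 m/s.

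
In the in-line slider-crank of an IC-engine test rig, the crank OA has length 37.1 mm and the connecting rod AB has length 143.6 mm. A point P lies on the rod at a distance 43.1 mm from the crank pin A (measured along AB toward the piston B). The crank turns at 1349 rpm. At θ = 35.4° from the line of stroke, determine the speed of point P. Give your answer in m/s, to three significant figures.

4.40

ω = 141.3 rad/s.  Crank-pin speed |V_A| = rω = 5.241 m/s, perpendicular to OA.
Rod angle: sinφ = −(r/L) sinθ ⇒ φ = -8.607°; ω_rod = −rω cosθ/√(L²−r²sin²θ) = -30.089 rad/s.
V_P = V_A + ω_rod × AP, with AP = 0.0431 m along the rod.
Components: V_Px = −rω sinθ − a·ω_rod·sinφ = -3.2301 m/s;  V_Py = rω cosθ + a·ω_rod·cosφ = +2.9899 m/s.
|V_P| = √(V_Px² + V_Py²) = 4.4015 m/s.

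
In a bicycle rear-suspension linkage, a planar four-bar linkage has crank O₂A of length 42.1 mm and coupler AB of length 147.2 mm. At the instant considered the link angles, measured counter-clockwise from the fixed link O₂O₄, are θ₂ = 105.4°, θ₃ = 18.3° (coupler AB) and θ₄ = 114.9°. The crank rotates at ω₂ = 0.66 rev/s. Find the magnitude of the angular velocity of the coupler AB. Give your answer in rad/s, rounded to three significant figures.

0.197

ω₂ = 4.147 rad/s (from 0.66 rev/s).
Differentiating the loop-closure r₂e^{iθ₂}+r₃e^{iθ₃}=r₁+r₄e^{iθ₄} gives r₂ω₂e^{iθ₂}+r₃ω₃e^{iθ₃}=r₄ω₄e^{iθ₄}.
Eliminating the other unknown: ω₃ = r₂ω₂ sin(θ₄−θ₂) / [r₃ sin(θ₃−θ₄)].
Numerator sine = +0.16505; denominator sine = -0.99337.
Result = 0.0421·4.147·(+0.16505) / (0.1472·(-0.99337)) = -0.19706 rad/s; magnitude 0.19706 rad/s.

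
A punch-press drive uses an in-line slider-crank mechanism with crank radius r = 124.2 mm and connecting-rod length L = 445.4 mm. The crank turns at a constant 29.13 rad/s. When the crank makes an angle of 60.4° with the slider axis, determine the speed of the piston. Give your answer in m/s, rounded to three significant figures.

3.59

ω = 29.13 rad/s
For an in-line slider-crank, x = r cosθ + √(L² − r² sin²θ), so v = −rω sinθ·[1 + r cosθ/√(L² − r² sin²θ)].
With r = 0.1242 m, L = 0.4454 m, θ = 60.4°: √(L² − r² sin²θ) = 0.43211 m.
v = −0.1242·29.13·0.86949·[1 + 0.1242·0.49394/0.43211] = -3.5924 m/s.
|v| = 3.5924 m/s.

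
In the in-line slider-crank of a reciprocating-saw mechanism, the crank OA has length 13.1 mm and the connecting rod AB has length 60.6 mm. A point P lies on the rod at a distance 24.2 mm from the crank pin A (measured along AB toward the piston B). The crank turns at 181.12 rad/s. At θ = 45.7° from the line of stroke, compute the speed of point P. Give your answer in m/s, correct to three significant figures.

2.06

ω = 181.1 rad/s.  Crank-pin speed |V_A| = rω = 2.3727 m/s, perpendicular to OA.
Rod angle: sinφ = −(r/L) sinθ ⇒ φ = -8.900°; ω_rod = −rω cosθ/√(L²−r²sin²θ) = -27.678 rad/s.
V_P = V_A + ω_rod × AP, with AP = 0.0242 m along the rod.
Components: V_Px = −rω sinθ − a·ω_rod·sinφ = -1.8017 m/s;  V_Py = rω cosθ + a·ω_rod·cosφ = +0.99536 m/s.
|V_P| = √(V_Px² + V_Py²) = 2.0584 m/s.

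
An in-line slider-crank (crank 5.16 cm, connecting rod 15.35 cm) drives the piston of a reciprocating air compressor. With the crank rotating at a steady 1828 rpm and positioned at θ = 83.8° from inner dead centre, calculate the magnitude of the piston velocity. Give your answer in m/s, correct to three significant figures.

10.2

ω = 2π·1828/60 = 191.4 rad/s
For an in-line slider-crank, x = r cosθ + √(L² − r² sin²θ), so v = −rω sinθ·[1 + r cosθ/√(L² − r² sin²θ)].
With r = 0.0516 m, L = 0.1535 m, θ = 83.8°: √(L² − r² sin²θ) = 0.14467 m.
v = −0.0516·191.4·0.99415·[1 + 0.0516·0.10800/0.14467] = -10.198 m/s.
|v| = 10.198 m/s.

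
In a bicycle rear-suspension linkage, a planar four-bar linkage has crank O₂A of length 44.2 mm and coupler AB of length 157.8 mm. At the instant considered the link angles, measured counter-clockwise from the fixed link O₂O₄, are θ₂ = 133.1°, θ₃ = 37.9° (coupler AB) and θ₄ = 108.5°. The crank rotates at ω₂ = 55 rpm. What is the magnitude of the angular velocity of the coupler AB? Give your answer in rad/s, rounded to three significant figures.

0.712

ω₂ = 5.76 rad/s (from 55 rpm).
Differentiating the loop-closure r₂e^{iθ₂}+r₃e^{iθ₃}=r₁+r₄e^{iθ₄} gives r₂ω₂e^{iθ₂}+r₃ω₃e^{iθ₃}=r₄ω₄e^{iθ₄}.
Eliminating the other unknown: ω₃ = r₂ω₂ sin(θ₄−θ₂) / [r₃ sin(θ₃−θ₄)].
Numerator sine = -0.41628; denominator sine = -0.94322.
Result = 0.0442·5.76·(-0.41628) / (0.1578·(-0.94322)) = +0.712 rad/s; magnitude 0.712 rad/s.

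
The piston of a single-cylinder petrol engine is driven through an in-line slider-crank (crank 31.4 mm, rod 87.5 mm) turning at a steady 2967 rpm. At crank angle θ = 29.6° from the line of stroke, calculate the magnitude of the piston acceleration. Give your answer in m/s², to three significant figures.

ω = 2π·2967/60 = 310.7 rad/s
x(θ) = r cosθ + √(L² − r² sin²θ); with ω constant, a = ω²·d²x/dθ².
d²x/dθ² = −r cosθ − r²(cos2θ)/√u − r⁴ sin²2θ/(4u^{3/2}),  u = L² − r² sin²θ = 0.0074157 m².
Substituting r = 0.0314 m, L = 0.0875 m, θ = 29.6°: d²x/dθ² = -0.033446 m.
a = ω²·d²x/dθ² = (310.7)²·(-0.033446) = -3228.7 m/s²;  |a| = 3228.7 m/s².

3230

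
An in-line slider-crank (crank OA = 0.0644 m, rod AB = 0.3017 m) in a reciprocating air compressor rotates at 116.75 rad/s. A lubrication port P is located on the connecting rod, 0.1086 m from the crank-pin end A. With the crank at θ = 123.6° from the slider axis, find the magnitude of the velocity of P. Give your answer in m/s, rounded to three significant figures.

6.56

ω = 116.8 rad/s.  Crank-pin speed |V_A| = rω = 7.5187 m/s, perpendicular to OA.
Rod angle: sinφ = −(r/L) sinθ ⇒ φ = -10.241°; ω_rod = −rω cosθ/√(L²−r²sin²θ) = +14.014 rad/s.
V_P = V_A + ω_rod × AP, with AP = 0.1086 m along the rod.
Components: V_Px = −rω sinθ − a·ω_rod·sinφ = -5.9919 m/s;  V_Py = rω cosθ + a·ω_rod·cosφ = -2.6631 m/s.
|V_P| = √(V_Px² + V_Py²) = 6.557 m/s.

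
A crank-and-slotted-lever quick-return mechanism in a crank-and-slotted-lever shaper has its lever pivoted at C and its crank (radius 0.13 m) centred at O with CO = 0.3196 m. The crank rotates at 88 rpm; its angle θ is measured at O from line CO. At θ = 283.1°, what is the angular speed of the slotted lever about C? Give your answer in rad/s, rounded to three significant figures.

ω = 9.215 rad/s (from 88 rpm).
Crank pin A relative to C: A = (d + r cosθ, r sinθ); lever angle φ = atan2(r sinθ, d + r cosθ).
Differentiating tanφ: φ̇ = rω(d cosθ + r)/(d² + r² + 2dr cosθ).
d² + r² + 2dr cosθ = |CA|² = 0.137878 m²;  d cosθ + r = +0.20244 m.
|ω_lever| = |0.13·9.215·+0.20244| / 0.137878 = 1.7589 rad/s.

1.76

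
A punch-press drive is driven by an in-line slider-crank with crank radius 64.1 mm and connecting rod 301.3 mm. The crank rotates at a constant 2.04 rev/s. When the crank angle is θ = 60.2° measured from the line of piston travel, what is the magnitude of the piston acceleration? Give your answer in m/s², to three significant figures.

4.10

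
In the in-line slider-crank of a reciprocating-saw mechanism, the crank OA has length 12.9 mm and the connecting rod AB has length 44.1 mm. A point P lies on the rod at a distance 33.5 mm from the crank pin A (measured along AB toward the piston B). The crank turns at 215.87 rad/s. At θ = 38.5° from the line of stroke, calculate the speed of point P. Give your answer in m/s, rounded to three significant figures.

ω = 215.9 rad/s.  Crank-pin speed |V_A| = rω = 2.7847 m/s, perpendicular to OA.
Rod angle: sinφ = −(r/L) sinθ ⇒ φ = -10.492°; ω_rod = −rω cosθ/√(L²−r²sin²θ) = -50.259 rad/s.
V_P = V_A + ω_rod × AP, with AP = 0.0335 m along the rod.
Components: V_Px = −rω sinθ − a·ω_rod·sinφ = -2.0401 m/s;  V_Py = rω cosθ + a·ω_rod·cosφ = +0.52383 m/s.
|V_P| = √(V_Px² + V_Py²) = 2.1063 m/s.

2.11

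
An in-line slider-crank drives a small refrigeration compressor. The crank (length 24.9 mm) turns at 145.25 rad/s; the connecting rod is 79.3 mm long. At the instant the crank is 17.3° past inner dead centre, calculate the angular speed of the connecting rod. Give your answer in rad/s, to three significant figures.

43.7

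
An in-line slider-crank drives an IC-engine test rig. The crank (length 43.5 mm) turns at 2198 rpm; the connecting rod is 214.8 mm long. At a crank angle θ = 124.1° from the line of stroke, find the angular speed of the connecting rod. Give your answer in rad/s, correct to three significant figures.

ω = 230.2 rad/s (converted from 2198 rpm).
The rod makes angle φ with the slider axis where L sinφ = r sinθ; differentiating, L cosφ·φ̇ = r ω cosθ.
L cosφ = √(L² − r² sin²θ) = 0.21176 m.
|ω_rod| = r ω |cosθ| / √(L² − r² sin²θ) = 0.0435·230.2·0.56064/0.21176 = 26.509 rad/s.

26.5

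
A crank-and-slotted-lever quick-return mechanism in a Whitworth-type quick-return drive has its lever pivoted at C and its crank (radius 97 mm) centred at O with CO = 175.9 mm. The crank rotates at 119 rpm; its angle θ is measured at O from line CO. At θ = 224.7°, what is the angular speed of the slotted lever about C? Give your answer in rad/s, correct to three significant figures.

ω = 12.46 rad/s (from 119 rpm).
Crank pin A relative to C: A = (d + r cosθ, r sinθ); lever angle φ = atan2(r sinθ, d + r cosθ).
Differentiating tanφ: φ̇ = rω(d cosθ + r)/(d² + r² + 2dr cosθ).
d² + r² + 2dr cosθ = |CA|² = 0.0160941 m²;  d cosθ + r = -0.02803 m.
|ω_lever| = |0.097·12.46·-0.02803| / 0.0160941 = 2.1052 rad/s.

2.11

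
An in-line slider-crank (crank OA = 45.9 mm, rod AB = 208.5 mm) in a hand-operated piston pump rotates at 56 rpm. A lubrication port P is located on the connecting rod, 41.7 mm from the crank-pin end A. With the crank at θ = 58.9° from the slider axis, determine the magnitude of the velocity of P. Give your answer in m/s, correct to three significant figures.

ω = 5.864 rad/s.  Crank-pin speed |V_A| = rω = 0.26917 m/s, perpendicular to OA.
Rod angle: sinφ = −(r/L) sinθ ⇒ φ = -10.865°; ω_rod = −rω cosθ/√(L²−r²sin²θ) = -0.67901 rad/s.
V_P = V_A + ω_rod × AP, with AP = 0.0417 m along the rod.
Components: V_Px = −rω sinθ − a·ω_rod·sinφ = -0.23582 m/s;  V_Py = rω cosθ + a·ω_rod·cosφ = +0.11123 m/s.
|V_P| = √(V_Px² + V_Py²) = 0.26074 m/s.

0.261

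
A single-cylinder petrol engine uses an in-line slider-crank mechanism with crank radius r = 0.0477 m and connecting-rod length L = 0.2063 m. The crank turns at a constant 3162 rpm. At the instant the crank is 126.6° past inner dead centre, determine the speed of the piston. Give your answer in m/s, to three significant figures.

10.9

ω = 2π·3162/60 = 331.1 rad/s
For an in-line slider-crank, x = r cosθ + √(L² − r² sin²θ), so v = −rω sinθ·[1 + r cosθ/√(L² − r² sin²θ)].
With r = 0.0477 m, L = 0.2063 m, θ = 126.6°: √(L² − r² sin²θ) = 0.20271 m.
v = −0.0477·331.1·0.80282·[1 + 0.0477·-0.59622/0.20271] = -10.901 m/s.
|v| = 10.901 m/s.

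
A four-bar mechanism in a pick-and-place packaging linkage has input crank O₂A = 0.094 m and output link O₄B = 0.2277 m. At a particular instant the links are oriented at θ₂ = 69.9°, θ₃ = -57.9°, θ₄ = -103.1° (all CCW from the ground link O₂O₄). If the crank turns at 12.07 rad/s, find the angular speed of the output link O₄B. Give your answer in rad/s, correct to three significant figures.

5.55

ω₂ = 12.07 rad/s
Differentiating the loop-closure r₂e^{iθ₂}+r₃e^{iθ₃}=r₁+r₄e^{iθ₄} gives r₂ω₂e^{iθ₂}+r₃ω₃e^{iθ₃}=r₄ω₄e^{iθ₄}.
Eliminating the other unknown: ω₄ = r₂ω₂ sin(θ₂−θ₃) / [r₄ sin(θ₄−θ₃)].
Numerator sine = +0.79016; denominator sine = -0.70957.
Result = 0.094·12.07·(+0.79016) / (0.2277·(-0.70957)) = -5.5487 rad/s; magnitude 5.5487 rad/s.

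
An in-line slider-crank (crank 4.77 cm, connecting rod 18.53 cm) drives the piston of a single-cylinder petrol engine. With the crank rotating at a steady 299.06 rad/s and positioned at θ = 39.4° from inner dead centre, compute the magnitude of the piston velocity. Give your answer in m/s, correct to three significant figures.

ω = 299.1 rad/s
For an in-line slider-crank, x = r cosθ + √(L² − r² sin²θ), so v = −rω sinθ·[1 + r cosθ/√(L² − r² sin²θ)].
With r = 0.0477 m, L = 0.1853 m, θ = 39.4°: √(L² − r² sin²θ) = 0.18281 m.
v = −0.0477·299.1·0.63473·[1 + 0.0477·0.77273/0.18281] = -10.88 m/s.
|v| = 10.88 m/s.

10.9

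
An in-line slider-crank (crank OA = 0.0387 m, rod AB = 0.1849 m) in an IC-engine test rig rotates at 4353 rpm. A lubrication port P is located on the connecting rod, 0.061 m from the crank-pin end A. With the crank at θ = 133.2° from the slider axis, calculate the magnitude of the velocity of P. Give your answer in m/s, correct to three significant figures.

ω = 455.8 rad/s.  Crank-pin speed |V_A| = rω = 17.641 m/s, perpendicular to OA.
Rod angle: sinφ = −(r/L) sinθ ⇒ φ = -8.776°; ω_rod = −rω cosθ/√(L²−r²sin²θ) = +66.086 rad/s.
V_P = V_A + ω_rod × AP, with AP = 0.061 m along the rod.
Components: V_Px = −rω sinθ − a·ω_rod·sinφ = -12.245 m/s;  V_Py = rω cosθ + a·ω_rod·cosφ = -8.0922 m/s.
|V_P| = √(V_Px² + V_Py²) = 14.677 m/s.

14.7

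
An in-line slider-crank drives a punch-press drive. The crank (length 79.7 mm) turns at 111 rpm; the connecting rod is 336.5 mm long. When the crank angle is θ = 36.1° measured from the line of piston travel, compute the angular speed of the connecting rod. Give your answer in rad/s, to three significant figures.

2.25

ω = 11.62 rad/s (converted from 111 rpm).
The rod makes angle φ with the slider axis where L sinφ = r sinθ; differentiating, L cosφ·φ̇ = r ω cosθ.
L cosφ = √(L² − r² sin²θ) = 0.33321 m.
|ω_rod| = r ω |cosθ| / √(L² − r² sin²θ) = 0.0797·11.62·0.80799/0.33321 = 2.2465 rad/s.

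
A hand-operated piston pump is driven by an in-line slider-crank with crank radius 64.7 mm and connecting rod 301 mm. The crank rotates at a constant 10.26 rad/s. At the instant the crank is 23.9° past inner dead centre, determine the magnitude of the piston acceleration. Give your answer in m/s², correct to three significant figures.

ω = 10.26 rad/s
x(θ) = r cosθ + √(L² − r² sin²θ); with ω constant, a = ω²·d²x/dθ².
d²x/dθ² = −r cosθ − r²(cos2θ)/√u − r⁴ sin²2θ/(4u^{3/2}),  u = L² − r² sin²θ = 0.0899139 m².
Substituting r = 0.0647 m, L = 0.301 m, θ = 23.9°: d²x/dθ² = -0.068619 m.
a = ω²·d²x/dθ² = (10.26)²·(-0.068619) = -7.2233 m/s²;  |a| = 7.2233 m/s².

7.22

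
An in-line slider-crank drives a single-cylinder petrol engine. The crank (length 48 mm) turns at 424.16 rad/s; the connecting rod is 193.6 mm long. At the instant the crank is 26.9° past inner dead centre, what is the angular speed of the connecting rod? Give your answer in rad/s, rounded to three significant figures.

ω = 424.2 rad/s
The rod makes angle φ with the slider axis where L sinφ = r sinθ; differentiating, L cosφ·φ̇ = r ω cosθ.
L cosφ = √(L² − r² sin²θ) = 0.19238 m.
|ω_rod| = r ω |cosθ| / √(L² − r² sin²θ) = 0.048·424.2·0.89180/0.19238 = 94.38 rad/s.

94.4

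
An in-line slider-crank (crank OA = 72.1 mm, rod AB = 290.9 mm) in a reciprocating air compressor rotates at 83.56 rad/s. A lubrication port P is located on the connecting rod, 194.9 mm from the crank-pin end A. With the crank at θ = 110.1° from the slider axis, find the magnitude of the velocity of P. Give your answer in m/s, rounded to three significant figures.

ω = 83.56 rad/s.  Crank-pin speed |V_A| = rω = 6.0247 m/s, perpendicular to OA.
Rod angle: sinφ = −(r/L) sinθ ⇒ φ = -13.459°; ω_rod = −rω cosθ/√(L²−r²sin²θ) = +7.3184 rad/s.
V_P = V_A + ω_rod × AP, with AP = 0.1949 m along the rod.
Components: V_Px = −rω sinθ − a·ω_rod·sinφ = -5.3257 m/s;  V_Py = rω cosθ + a·ω_rod·cosφ = -0.68327 m/s.
|V_P| = √(V_Px² + V_Py²) = 5.3694 m/s.

5.37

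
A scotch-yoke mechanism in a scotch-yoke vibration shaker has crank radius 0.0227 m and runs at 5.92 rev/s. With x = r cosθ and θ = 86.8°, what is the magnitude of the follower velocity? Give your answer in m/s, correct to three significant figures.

0.843

ω = 37.2 rad/s (from 5.92 rev/s).
x = r cosθ ⇒ ẋ = −rω sinθ.
|v| = rω|sinθ| = 0.0227·37.2·|sin 86.8°| = 0.84304 m/s.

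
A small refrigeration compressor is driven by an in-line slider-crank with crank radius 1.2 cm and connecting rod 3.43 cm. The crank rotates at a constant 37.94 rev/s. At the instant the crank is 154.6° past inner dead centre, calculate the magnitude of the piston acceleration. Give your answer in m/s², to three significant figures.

ω = 2π·37.9 = 238.4 rad/s
x(θ) = r cosθ + √(L² − r² sin²θ); with ω constant, a = ω²·d²x/dθ².
d²x/dθ² = −r cosθ − r²(cos2θ)/√u − r⁴ sin²2θ/(4u^{3/2}),  u = L² − r² sin²θ = 0.00115 m².
Substituting r = 0.012 m, L = 0.0343 m, θ = 154.6°: d²x/dθ² = +0.0080764 m.
a = ω²·d²x/dθ² = (238.4)²·(+0.0080764) = +458.96 m/s²;  |a| = 458.96 m/s².

459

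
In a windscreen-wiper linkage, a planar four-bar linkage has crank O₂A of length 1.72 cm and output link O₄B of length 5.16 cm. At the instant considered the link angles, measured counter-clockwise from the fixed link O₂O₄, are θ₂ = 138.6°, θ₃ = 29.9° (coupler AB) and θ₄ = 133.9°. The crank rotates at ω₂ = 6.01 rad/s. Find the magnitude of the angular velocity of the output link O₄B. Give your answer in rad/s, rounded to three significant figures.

1.96

ω₂ = 6.01 rad/s
Differentiating the loop-closure r₂e^{iθ₂}+r₃e^{iθ₃}=r₁+r₄e^{iθ₄} gives r₂ω₂e^{iθ₂}+r₃ω₃e^{iθ₃}=r₄ω₄e^{iθ₄}.
Eliminating the other unknown: ω₄ = r₂ω₂ sin(θ₂−θ₃) / [r₄ sin(θ₄−θ₃)].
Numerator sine = +0.94721; denominator sine = +0.97030.
Result = 0.0172·6.01·(+0.94721) / (0.0516·(+0.97030)) = +1.9557 rad/s; magnitude 1.9557 rad/s.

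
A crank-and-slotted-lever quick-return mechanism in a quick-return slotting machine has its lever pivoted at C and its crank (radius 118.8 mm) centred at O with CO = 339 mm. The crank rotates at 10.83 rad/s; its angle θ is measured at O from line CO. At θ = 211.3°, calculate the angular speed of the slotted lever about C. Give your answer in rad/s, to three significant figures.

3.65

ω = 10.83 rad/s
Crank pin A relative to C: A = (d + r cosθ, r sinθ); lever angle φ = atan2(r sinθ, d + r cosθ).
Differentiating tanφ: φ̇ = rω(d cosθ + r)/(d² + r² + 2dr cosθ).
d² + r² + 2dr cosθ = |CA|² = 0.0602109 m²;  d cosθ + r = -0.17086 m.
|ω_lever| = |0.1188·10.83·-0.17086| / 0.0602109 = 3.651 rad/s.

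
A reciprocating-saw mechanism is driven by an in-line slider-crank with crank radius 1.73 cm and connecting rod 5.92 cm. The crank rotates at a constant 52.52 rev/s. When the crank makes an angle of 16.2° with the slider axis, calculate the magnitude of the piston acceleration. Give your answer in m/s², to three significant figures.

ω = 2π·52.5 = 330 rad/s
x(θ) = r cosθ + √(L² − r² sin²θ); with ω constant, a = ω²·d²x/dθ².
d²x/dθ² = −r cosθ − r²(cos2θ)/√u − r⁴ sin²2θ/(4u^{3/2}),  u = L² − r² sin²θ = 0.00348134 m².
Substituting r = 0.0173 m, L = 0.0592 m, θ = 16.2°: d²x/dθ² = -0.020927 m.
a = ω²·d²x/dθ² = (330)²·(-0.020927) = -2278.9 m/s²;  |a| = 2278.9 m/s².

2280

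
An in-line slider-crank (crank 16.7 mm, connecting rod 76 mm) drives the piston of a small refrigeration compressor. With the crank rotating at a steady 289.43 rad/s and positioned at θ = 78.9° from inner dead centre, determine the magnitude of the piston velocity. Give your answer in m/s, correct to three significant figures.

4.95

ω = 289.4 rad/s
For an in-line slider-crank, x = r cosθ + √(L² − r² sin²θ), so v = −rω sinθ·[1 + r cosθ/√(L² − r² sin²θ)].
With r = 0.0167 m, L = 0.076 m, θ = 78.9°: √(L² − r² sin²θ) = 0.074212 m.
v = −0.0167·289.4·0.98129·[1 + 0.0167·0.19252/0.074212] = -4.9485 m/s.
|v| = 4.9485 m/s.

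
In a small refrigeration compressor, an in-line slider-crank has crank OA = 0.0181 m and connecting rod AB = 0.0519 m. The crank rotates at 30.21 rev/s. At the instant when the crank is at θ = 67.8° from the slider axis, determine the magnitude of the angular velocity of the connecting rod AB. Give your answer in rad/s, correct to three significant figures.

ω = 189.8 rad/s (converted from 30.21 rev/s).
The rod makes angle φ with the slider axis where L sinφ = r sinθ; differentiating, L cosφ·φ̇ = r ω cosθ.
L cosφ = √(L² − r² sin²θ) = 0.04912 m.
|ω_rod| = r ω |cosθ| / √(L² − r² sin²θ) = 0.0181·189.8·0.37784/0.04912 = 26.428 rad/s.

26.4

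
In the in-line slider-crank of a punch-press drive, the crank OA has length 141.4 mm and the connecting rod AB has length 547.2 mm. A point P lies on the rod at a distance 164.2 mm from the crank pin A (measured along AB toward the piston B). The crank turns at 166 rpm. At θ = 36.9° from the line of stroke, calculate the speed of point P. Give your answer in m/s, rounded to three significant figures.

2.09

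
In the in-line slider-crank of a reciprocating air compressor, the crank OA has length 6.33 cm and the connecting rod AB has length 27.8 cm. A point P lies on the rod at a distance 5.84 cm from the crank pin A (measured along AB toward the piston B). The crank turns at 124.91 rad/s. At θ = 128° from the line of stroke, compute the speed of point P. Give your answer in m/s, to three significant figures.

7.16

ω = 124.9 rad/s.  Crank-pin speed |V_A| = rω = 7.9068 m/s, perpendicular to OA.
Rod angle: sinφ = −(r/L) sinθ ⇒ φ = -10.336°; ω_rod = −rω cosθ/√(L²−r²sin²θ) = +17.799 rad/s.
V_P = V_A + ω_rod × AP, with AP = 0.0584 m along the rod.
Components: V_Px = −rω sinθ − a·ω_rod·sinφ = -6.0441 m/s;  V_Py = rω cosθ + a·ω_rod·cosφ = -3.8453 m/s.
|V_P| = √(V_Px² + V_Py²) = 7.1637 m/s.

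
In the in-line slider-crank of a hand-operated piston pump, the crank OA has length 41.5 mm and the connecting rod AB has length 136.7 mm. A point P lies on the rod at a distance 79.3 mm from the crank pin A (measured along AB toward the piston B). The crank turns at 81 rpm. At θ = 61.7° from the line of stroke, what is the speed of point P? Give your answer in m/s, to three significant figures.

0.344

ω = 8.482 rad/s.  Crank-pin speed |V_A| = rω = 0.35202 m/s, perpendicular to OA.
Rod angle: sinφ = −(r/L) sinθ ⇒ φ = -15.504°; ω_rod = −rω cosθ/√(L²−r²sin²θ) = -1.2669 rad/s.
V_P = V_A + ω_rod × AP, with AP = 0.0793 m along the rod.
Components: V_Px = −rω sinθ − a·ω_rod·sinφ = -0.3368 m/s;  V_Py = rω cosθ + a·ω_rod·cosφ = +0.070075 m/s.
|V_P| = √(V_Px² + V_Py²) = 0.34401 m/s.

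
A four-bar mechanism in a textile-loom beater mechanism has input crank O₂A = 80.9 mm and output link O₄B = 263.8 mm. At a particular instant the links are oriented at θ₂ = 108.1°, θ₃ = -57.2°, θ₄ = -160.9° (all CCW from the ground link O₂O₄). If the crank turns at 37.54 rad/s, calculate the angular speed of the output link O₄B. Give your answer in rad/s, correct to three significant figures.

3.01

ω₂ = 37.54 rad/s
Differentiating the loop-closure r₂e^{iθ₂}+r₃e^{iθ₃}=r₁+r₄e^{iθ₄} gives r₂ω₂e^{iθ₂}+r₃ω₃e^{iθ₃}=r₄ω₄e^{iθ₄}.
Eliminating the other unknown: ω₄ = r₂ω₂ sin(θ₂−θ₃) / [r₄ sin(θ₄−θ₃)].
Numerator sine = +0.25376; denominator sine = -0.97155.
Result = 0.0809·37.54·(+0.25376) / (0.2638·(-0.97155)) = -3.0069 rad/s; magnitude 3.0069 rad/s.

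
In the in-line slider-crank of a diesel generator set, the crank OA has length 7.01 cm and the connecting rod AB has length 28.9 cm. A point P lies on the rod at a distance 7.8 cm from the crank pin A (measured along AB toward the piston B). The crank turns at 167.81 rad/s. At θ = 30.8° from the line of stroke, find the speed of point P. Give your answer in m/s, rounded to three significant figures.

9.74

ω = 167.8 rad/s.  Crank-pin speed |V_A| = rω = 11.763 m/s, perpendicular to OA.
Rod angle: sinφ = −(r/L) sinθ ⇒ φ = -7.135°; ω_rod = −rω cosθ/√(L²−r²sin²θ) = -35.236 rad/s.
V_P = V_A + ω_rod × AP, with AP = 0.078 m along the rod.
Components: V_Px = −rω sinθ − a·ω_rod·sinφ = -6.3648 m/s;  V_Py = rω cosθ + a·ω_rod·cosφ = +7.3772 m/s.
|V_P| = √(V_Px² + V_Py²) = 9.7434 m/s.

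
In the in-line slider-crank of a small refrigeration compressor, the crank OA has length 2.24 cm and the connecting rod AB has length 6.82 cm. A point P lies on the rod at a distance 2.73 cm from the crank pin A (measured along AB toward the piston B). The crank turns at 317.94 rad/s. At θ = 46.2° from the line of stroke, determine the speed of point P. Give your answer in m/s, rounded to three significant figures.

ω = 317.9 rad/s.  Crank-pin speed |V_A| = rω = 7.1219 m/s, perpendicular to OA.
Rod angle: sinφ = −(r/L) sinθ ⇒ φ = -13.713°; ω_rod = −rω cosθ/√(L²−r²sin²θ) = -74.398 rad/s.
V_P = V_A + ω_rod × AP, with AP = 0.0273 m along the rod.
Components: V_Px = −rω sinθ − a·ω_rod·sinφ = -5.6218 m/s;  V_Py = rω cosθ + a·ω_rod·cosφ = +2.9562 m/s.
|V_P| = √(V_Px² + V_Py²) = 6.3516 m/s.

6.35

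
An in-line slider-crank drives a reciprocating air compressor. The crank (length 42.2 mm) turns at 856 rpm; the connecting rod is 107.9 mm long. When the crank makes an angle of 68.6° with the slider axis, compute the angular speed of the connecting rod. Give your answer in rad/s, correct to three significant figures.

13.7

ω = 89.64 rad/s (converted from 856 rpm).
The rod makes angle φ with the slider axis where L sinφ = r sinθ; differentiating, L cosφ·φ̇ = r ω cosθ.
L cosφ = √(L² − r² sin²θ) = 0.10049 m.
|ω_rod| = r ω |cosθ| / √(L² − r² sin²θ) = 0.0422·89.64·0.36488/0.10049 = 13.735 rad/s.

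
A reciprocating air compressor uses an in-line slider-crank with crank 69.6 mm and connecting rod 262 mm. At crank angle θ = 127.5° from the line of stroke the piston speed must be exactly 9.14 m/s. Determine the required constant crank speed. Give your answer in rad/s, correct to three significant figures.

198

For an in-line slider-crank, |v_piston| = rω|sinθ|·[1 + r cosθ/√(L² − r² sin²θ)].
With r = 0.0696 m, L = 0.262 m, θ = 127.5°: the bracketed kinematic factor |dx/dθ| = 0.046083 m.
ω = v/|dx/dθ| = 9.14/0.046083 = 198.34 rad/s.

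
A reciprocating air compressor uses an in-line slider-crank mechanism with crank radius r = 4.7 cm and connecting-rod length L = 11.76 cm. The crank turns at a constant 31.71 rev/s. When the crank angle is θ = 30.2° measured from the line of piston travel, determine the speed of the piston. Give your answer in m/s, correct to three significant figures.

6.37

ω = 2π·31.7 = 199.2 rad/s
For an in-line slider-crank, x = r cosθ + √(L² − r² sin²θ), so v = −rω sinθ·[1 + r cosθ/√(L² − r² sin²θ)].
With r = 0.047 m, L = 0.1176 m, θ = 30.2°: √(L² − r² sin²θ) = 0.1152 m.
v = −0.047·199.2·0.50302·[1 + 0.047·0.86427/0.1152] = -6.3714 m/s.
|v| = 6.3714 m/s.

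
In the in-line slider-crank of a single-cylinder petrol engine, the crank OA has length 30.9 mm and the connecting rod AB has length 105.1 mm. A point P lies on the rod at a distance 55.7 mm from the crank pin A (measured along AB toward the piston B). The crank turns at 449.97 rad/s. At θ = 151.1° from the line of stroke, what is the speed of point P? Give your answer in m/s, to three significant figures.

8.14

ω = 450 rad/s.  Crank-pin speed |V_A| = rω = 13.904 m/s, perpendicular to OA.
Rod angle: sinφ = −(r/L) sinθ ⇒ φ = -8.169°; ω_rod = −rω cosθ/√(L²−r²sin²θ) = +117.01 rad/s.
V_P = V_A + ω_rod × AP, with AP = 0.0557 m along the rod.
Components: V_Px = −rω sinθ − a·ω_rod·sinφ = -5.7936 m/s;  V_Py = rω cosθ + a·ω_rod·cosφ = -5.7214 m/s.
|V_P| = √(V_Px² + V_Py²) = 8.1425 m/s.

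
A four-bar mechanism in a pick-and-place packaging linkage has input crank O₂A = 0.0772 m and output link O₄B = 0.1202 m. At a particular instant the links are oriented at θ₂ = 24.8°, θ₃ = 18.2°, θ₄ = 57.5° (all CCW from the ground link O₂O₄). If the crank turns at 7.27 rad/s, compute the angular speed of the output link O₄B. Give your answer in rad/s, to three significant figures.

ω₂ = 7.27 rad/s
Differentiating the loop-closure r₂e^{iθ₂}+r₃e^{iθ₃}=r₁+r₄e^{iθ₄} gives r₂ω₂e^{iθ₂}+r₃ω₃e^{iθ₃}=r₄ω₄e^{iθ₄}.
Eliminating the other unknown: ω₄ = r₂ω₂ sin(θ₂−θ₃) / [r₄ sin(θ₄−θ₃)].
Numerator sine = +0.11494; denominator sine = +0.63338.
Result = 0.0772·7.27·(+0.11494) / (0.1202·(+0.63338)) = +0.84731 rad/s; magnitude 0.84731 rad/s.

0.847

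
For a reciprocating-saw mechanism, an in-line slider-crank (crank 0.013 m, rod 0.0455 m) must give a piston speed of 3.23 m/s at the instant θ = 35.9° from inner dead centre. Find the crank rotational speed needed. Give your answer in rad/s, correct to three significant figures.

For an in-line slider-crank, |v_piston| = rω|sinθ|·[1 + r cosθ/√(L² − r² sin²θ)].
With r = 0.013 m, L = 0.0455 m, θ = 35.9°: the bracketed kinematic factor |dx/dθ| = 0.0094124 m.
ω = v/|dx/dθ| = 3.23/0.0094124 = 343.17 rad/s.

343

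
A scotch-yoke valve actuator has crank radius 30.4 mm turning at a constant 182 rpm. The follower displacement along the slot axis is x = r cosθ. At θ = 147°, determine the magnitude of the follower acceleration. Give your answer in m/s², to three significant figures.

9.26

ω = 19.06 rad/s (from 182 rpm).
x = r cosθ ⇒ ẍ = −rω² cosθ (ω constant).
|a| = rω²|cosθ| = 0.0304·(19.06)²·|cos 147°| = 9.2612 m/s².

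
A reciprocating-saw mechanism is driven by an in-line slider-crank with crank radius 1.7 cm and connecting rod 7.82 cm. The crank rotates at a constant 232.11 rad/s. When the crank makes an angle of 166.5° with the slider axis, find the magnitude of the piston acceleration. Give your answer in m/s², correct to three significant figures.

ω = 232.1 rad/s
x(θ) = r cosθ + √(L² − r² sin²θ); with ω constant, a = ω²·d²x/dθ².
d²x/dθ² = −r cosθ − r²(cos2θ)/√u − r⁴ sin²2θ/(4u^{3/2}),  u = L² − r² sin²θ = 0.00609949 m².
Substituting r = 0.017 m, L = 0.0782 m, θ = 166.5°: d²x/dθ² = +0.013224 m.
a = ω²·d²x/dθ² = (232.1)²·(+0.013224) = +712.45 m/s²;  |a| = 712.45 m/s².

712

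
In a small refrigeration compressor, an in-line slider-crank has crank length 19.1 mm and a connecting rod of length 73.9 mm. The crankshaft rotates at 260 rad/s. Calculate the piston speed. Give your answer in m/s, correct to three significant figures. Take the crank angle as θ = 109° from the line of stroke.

4.29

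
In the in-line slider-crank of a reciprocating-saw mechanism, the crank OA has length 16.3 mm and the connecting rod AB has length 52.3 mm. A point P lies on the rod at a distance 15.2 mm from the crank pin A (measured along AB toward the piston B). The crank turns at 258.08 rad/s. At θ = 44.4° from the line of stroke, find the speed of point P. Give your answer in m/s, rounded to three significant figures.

3.79

ω = 258.1 rad/s.  Crank-pin speed |V_A| = rω = 4.2067 m/s, perpendicular to OA.
Rod angle: sinφ = −(r/L) sinθ ⇒ φ = -12.595°; ω_rod = −rω cosθ/√(L²−r²sin²θ) = -58.885 rad/s.
V_P = V_A + ω_rod × AP, with AP = 0.0152 m along the rod.
Components: V_Px = −rω sinθ − a·ω_rod·sinφ = -3.1385 m/s;  V_Py = rω cosθ + a·ω_rod·cosφ = +2.1321 m/s.
|V_P| = √(V_Px² + V_Py²) = 3.7941 m/s.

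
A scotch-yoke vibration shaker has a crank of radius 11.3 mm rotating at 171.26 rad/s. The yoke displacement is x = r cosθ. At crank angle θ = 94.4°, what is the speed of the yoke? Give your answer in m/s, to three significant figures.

ω = 171.3 rad/s
x = r cosθ ⇒ ẋ = −rω sinθ.
|v| = rω|sinθ| = 0.0113·171.3·|sin 94.4°| = 1.9295 m/s.

1.93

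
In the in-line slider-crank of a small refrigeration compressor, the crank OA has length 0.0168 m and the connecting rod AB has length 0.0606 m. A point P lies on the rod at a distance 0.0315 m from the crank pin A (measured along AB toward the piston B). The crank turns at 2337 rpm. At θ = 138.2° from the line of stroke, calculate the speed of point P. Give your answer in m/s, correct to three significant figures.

ω = 244.7 rad/s.  Crank-pin speed |V_A| = rω = 4.1115 m/s, perpendicular to OA.
Rod angle: sinφ = −(r/L) sinθ ⇒ φ = -10.648°; ω_rod = −rω cosθ/√(L²−r²sin²θ) = +51.464 rad/s.
V_P = V_A + ω_rod × AP, with AP = 0.0315 m along the rod.
Components: V_Px = −rω sinθ − a·ω_rod·sinφ = -2.4409 m/s;  V_Py = rω cosθ + a·ω_rod·cosφ = -1.4718 m/s.
|V_P| = √(V_Px² + V_Py²) = 2.8503 m/s.

2.85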